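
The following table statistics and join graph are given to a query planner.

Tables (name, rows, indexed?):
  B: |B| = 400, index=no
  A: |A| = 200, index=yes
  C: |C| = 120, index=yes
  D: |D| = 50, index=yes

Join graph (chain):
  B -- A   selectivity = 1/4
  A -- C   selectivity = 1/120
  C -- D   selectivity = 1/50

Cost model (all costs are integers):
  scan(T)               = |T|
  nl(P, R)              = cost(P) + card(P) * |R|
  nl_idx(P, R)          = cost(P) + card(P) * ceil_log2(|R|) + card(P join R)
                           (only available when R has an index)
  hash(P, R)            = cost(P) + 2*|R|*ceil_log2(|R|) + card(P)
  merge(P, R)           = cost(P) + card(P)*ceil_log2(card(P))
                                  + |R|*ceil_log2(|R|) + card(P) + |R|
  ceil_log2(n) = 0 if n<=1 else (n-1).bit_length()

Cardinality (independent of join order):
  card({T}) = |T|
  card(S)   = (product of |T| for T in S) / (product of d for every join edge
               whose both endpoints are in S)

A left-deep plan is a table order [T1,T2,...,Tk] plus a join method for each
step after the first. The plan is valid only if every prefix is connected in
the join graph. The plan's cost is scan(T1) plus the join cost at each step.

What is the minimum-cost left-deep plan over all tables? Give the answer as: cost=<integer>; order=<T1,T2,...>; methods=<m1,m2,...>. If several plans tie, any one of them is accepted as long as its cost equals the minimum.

cost=7480; order=D,C,A,B; methods=nl_idx,nl_idx,merge

Selinger DP (subsets sized 1..n):
  {B}: scan cost=400, card=400
  {A}: scan cost=200, card=200
  {C}: scan cost=120, card=120
  {D}: scan cost=50, card=50
  {AB}: card=20000; try (A,hash)→4000, (B,merge)→6000, (A,merge)→6200, (B,hash)→7600, (A,nl_idx)→23600, (B,nl)→80200 …(+1); best=4000 via (A,hash)
  {AC}: card=200; try (A,nl_idx)→1280, (C,nl_idx)→1800, (C,hash)→2080, (A,merge)→2880, (C,merge)→2960, (A,hash)→3440 …(+2); best=1280 via (A,nl_idx)
  {CD}: card=120; try (C,nl_idx)→520, (D,hash)→840, (D,nl_idx)→960, (C,merge)→1360, (D,merge)→1430, (C,hash)→1780 …(+2); best=520 via (C,nl_idx)
  {ABC}: card=20000; try (B,merge)→7080, (B,hash)→8680, (C,hash)→25680, (B,nl)→81280, (C,nl_idx)→164000, (C,merge)→324960 …(+1); best=7080 via (B,merge)
  {ACD}: card=200; try (A,nl_idx)→1680, (D,hash)→2080, (D,nl_idx)→2680, (A,merge)→3280, (D,merge)→3430, (A,hash)→3840 …(+2); best=1680 via (A,nl_idx)
  {ABCD}: card=20000; try (B,merge)→7480, (B,hash)→9080, (D,hash)→27680, (B,nl)→81680, (D,nl_idx)→147080, (D,merge)→327430 …(+1); best=7480 via (B,merge)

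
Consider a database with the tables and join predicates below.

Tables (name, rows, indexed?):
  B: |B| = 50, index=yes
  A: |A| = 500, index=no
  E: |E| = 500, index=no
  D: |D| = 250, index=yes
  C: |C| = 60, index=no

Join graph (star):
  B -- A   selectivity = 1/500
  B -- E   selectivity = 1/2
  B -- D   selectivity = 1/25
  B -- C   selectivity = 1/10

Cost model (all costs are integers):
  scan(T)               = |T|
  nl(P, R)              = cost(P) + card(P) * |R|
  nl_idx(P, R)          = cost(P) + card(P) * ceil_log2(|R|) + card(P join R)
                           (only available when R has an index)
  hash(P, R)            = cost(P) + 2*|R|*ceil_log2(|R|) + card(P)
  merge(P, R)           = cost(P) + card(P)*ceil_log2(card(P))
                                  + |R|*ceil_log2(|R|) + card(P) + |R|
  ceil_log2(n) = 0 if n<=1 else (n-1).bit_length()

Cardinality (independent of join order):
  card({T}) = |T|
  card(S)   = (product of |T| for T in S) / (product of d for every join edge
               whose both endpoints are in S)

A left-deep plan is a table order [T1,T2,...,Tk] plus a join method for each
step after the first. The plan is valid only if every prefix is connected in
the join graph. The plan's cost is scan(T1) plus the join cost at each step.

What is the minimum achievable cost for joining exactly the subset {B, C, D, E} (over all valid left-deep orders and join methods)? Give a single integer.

Selinger DP over subsets of {B,C,D,E}:
  {B}: scan cost=50, card=50
  {E}: scan cost=500, card=500
  {D}: scan cost=250, card=250
  {C}: scan cost=60, card=60
  {BE}: card=12500; try (B,hash)→1600, (E,merge)→5400, (B,merge)→5850, (E,hash)→9100, (B,nl_idx)→16000, (E,nl)→25050 …(+1); best=1600 via (B,hash)
  {BD}: card=500; try (D,nl_idx)→950, (B,hash)→1100, (B,nl_idx)→2250, (D,merge)→2650, (B,merge)→2850, (D,hash)→4100 …(+2); best=950 via (D,nl_idx)
  {BC}: card=300; try (B,hash)→720, (B,nl_idx)→720, (C,hash)→820, (C,merge)→820, (B,merge)→830, (C,nl)→3050 …(+1); best=720 via (B,hash)
  {BDE}: card=125000; try (E,hash)→10450, (E,merge)→10950, (D,hash)→18100, (D,merge)→191350, (D,nl_idx)→226600, (E,nl)→250950 …(+1); best=10450 via (E,hash)
  {BCE}: card=75000; try (E,merge)→8720, (E,hash)→10020, (C,hash)→14820, (E,nl)→150720, (C,merge)→189520, (C,nl)→751600; best=8720 via (E,merge)
  {BCD}: card=3000; try (C,hash)→2170, (D,hash)→5020, (D,merge)→5970, (D,nl_idx)→6120, (C,merge)→6370, (C,nl)→30950 …(+1); best=2170 via (C,hash)
  {BCDE}: card=750000; try (E,hash)→14170, (E,merge)→46170, (D,hash)→87720, (C,hash)→136170, (D,nl_idx)→1358720, (D,merge)→1360970 …(+4); best=14170 via (E,hash)

14170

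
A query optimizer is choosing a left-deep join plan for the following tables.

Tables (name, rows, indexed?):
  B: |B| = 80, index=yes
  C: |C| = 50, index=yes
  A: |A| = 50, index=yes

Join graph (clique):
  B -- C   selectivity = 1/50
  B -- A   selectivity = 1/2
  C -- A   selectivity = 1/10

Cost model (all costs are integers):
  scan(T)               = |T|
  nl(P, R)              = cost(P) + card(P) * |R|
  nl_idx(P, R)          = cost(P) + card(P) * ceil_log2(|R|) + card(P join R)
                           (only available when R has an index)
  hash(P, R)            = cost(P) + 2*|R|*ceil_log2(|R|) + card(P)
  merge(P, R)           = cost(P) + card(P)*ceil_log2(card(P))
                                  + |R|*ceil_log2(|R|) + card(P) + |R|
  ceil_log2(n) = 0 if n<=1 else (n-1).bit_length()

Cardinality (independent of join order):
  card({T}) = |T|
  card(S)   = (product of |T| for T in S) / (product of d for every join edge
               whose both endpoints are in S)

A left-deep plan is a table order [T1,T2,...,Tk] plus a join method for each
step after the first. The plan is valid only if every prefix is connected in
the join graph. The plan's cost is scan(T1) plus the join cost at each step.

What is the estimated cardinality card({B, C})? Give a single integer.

Tables in S: B(80), C(50)
Edges inside S: B-C(d=50)
numerator = 80 * 50 = 4000
denominator = 50 = 50
card(S) = 4000 / 50 = 80

80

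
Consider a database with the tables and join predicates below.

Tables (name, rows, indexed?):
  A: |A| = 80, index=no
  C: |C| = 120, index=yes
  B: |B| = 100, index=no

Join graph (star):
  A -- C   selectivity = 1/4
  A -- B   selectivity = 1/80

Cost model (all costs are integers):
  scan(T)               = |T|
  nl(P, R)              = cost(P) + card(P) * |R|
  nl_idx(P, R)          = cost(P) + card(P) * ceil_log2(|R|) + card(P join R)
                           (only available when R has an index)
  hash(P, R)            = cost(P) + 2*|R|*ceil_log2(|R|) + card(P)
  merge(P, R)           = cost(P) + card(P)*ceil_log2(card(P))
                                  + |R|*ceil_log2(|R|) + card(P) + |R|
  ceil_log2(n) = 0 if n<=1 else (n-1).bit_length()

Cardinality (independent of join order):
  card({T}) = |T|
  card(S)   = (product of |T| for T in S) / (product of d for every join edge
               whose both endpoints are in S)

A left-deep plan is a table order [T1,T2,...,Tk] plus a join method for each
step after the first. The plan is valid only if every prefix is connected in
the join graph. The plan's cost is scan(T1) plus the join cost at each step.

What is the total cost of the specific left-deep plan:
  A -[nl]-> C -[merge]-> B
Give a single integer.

41680

step 1: scan A: cost=80, card=80
step 2: join C via nl
    card(P join C) = 80*120/(4) = 2400
    cost = 80 + 80*120 = 9680
step 3: join B via merge
    card(P join B) = 2400*100/(80) = 3000
    cost = 9680 + 2400*12 + 100*7 + 2400 + 100 = 41680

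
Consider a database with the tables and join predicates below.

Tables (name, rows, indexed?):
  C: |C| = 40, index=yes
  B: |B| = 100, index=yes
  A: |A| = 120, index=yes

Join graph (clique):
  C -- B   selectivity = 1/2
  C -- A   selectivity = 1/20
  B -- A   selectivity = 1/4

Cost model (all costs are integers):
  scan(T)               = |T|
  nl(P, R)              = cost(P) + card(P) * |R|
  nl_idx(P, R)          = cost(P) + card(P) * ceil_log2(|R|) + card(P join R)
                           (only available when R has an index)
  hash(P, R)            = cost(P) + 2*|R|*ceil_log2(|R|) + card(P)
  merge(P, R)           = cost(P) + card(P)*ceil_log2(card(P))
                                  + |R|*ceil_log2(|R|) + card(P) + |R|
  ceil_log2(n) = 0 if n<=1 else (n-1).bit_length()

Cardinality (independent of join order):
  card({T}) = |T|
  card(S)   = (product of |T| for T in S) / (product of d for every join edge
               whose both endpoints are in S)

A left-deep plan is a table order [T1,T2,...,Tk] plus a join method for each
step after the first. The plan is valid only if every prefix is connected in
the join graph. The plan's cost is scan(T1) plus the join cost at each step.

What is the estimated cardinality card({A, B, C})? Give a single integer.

3000

Tables in S: A(120), B(100), C(40)
Edges inside S: C-B(d=2), C-A(d=20), B-A(d=4)
numerator = 120 * 100 * 40 = 480000
denominator = 2 * 20 * 4 = 160
card(S) = 480000 / 160 = 3000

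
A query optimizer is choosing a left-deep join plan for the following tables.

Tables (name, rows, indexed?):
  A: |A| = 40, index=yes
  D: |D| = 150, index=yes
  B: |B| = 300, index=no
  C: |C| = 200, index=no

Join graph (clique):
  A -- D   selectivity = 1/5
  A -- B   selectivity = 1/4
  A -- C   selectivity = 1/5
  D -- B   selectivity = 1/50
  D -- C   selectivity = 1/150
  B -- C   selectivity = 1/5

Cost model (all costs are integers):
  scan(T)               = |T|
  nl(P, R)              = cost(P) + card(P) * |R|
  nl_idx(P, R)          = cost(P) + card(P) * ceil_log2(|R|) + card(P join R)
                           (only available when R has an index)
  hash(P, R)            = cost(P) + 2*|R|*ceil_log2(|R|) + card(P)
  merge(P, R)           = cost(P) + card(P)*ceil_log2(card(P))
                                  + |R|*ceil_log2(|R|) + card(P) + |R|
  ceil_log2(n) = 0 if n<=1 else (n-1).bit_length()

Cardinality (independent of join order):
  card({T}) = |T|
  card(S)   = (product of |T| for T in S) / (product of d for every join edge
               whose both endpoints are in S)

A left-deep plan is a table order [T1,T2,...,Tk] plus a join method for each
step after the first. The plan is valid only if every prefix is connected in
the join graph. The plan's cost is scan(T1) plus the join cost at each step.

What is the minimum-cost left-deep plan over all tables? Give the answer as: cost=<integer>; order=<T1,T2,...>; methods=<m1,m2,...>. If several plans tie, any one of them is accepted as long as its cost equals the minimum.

Selinger DP (subsets sized 1..n):
  {A}: scan cost=40, card=40
  {D}: scan cost=150, card=150
  {B}: scan cost=300, card=300
  {C}: scan cost=200, card=200
  {AD}: card=1200; try (A,hash)→780, (D,nl_idx)→1560, (D,merge)→1670, (A,merge)→1780, (A,nl_idx)→2250, (D,hash)→2480 …(+2); best=780 via (A,hash)
  {AB}: card=3000; try (A,hash)→1080, (B,merge)→3320, (A,merge)→3580, (A,nl_idx)→5100, (B,hash)→5480, (B,nl)→12040 …(+1); best=1080 via (A,hash)
  {AC}: card=1600; try (A,hash)→880, (C,merge)→2120, (A,merge)→2280, (A,nl_idx)→3000, (C,hash)→3280, (C,nl)→8040 …(+1); best=880 via (A,hash)
  {BD}: card=900; try (D,hash)→3000, (D,nl_idx)→3600, (B,merge)→4500, (D,merge)→4650, (B,hash)→5700, (B,nl)→45150 …(+1); best=3000 via (D,hash)
  {CD}: card=200; try (D,nl_idx)→2000, (D,hash)→2800, (C,merge)→3300, (D,merge)→3350, (C,hash)→3500, (C,nl)→30150 …(+1); best=2000 via (D,nl_idx)
  {BC}: card=12000; try (C,hash)→3800, (B,merge)→5000, (C,merge)→5100, (B,hash)→5800, (B,nl)→60200, (C,nl)→60300; best=3800 via (C,hash)
  {ABD}: card=1800; try (A,hash)→4380, (D,hash)→6480, (B,hash)→7380, (A,nl_idx)→10200, (A,merge)→13180, (B,merge)→18180 …(+5); best=4380 via (A,hash)
  {ACD}: card=320; try (A,hash)→2680, (A,nl_idx)→3520, (A,merge)→4080, (D,hash)→4880, (C,hash)→5180, (A,nl)→10000 …(+5); best=2680 via (A,hash)
  {ABC}: card=24000; try (C,hash)→7280, (B,hash)→7880, (A,hash)→16280, (B,merge)→23080, (C,merge)→41880, (A,nl_idx)→99800 …(+4); best=7280 via (C,hash)
  {BCD}: card=240; try (B,merge)→6800, (C,hash)→7100, (B,hash)→7600, (C,merge)→14700, (D,hash)→18200, (B,nl)→62000 …(+4); best=6800 via (B,merge)
  {ABCD}: card=96; try (A,hash)→7520, (A,nl_idx)→8336, (B,hash)→8400, (B,merge)→8880, (A,merge)→9240, (C,hash)→9380 …(+8); best=7520 via (A,hash)

cost=7520; order=C,D,B,A; methods=nl_idx,merge,hash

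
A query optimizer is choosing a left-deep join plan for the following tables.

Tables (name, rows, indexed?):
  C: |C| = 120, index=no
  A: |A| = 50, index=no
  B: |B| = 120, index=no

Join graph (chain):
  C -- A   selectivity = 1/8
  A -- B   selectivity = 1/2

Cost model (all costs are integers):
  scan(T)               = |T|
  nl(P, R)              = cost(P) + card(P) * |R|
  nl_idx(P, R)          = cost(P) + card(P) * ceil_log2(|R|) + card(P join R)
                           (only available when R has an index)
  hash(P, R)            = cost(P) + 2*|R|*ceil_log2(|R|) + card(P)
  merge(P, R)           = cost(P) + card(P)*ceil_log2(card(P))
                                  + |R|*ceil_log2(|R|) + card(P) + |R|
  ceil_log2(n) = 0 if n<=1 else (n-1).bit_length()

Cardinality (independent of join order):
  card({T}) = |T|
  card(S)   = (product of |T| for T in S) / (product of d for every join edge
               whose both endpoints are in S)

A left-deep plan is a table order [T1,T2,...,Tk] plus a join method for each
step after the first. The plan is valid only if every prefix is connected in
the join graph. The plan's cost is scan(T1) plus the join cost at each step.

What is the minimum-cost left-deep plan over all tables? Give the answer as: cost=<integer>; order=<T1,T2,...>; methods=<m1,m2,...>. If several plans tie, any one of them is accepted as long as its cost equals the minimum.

cost=3270; order=C,A,B; methods=hash,hash

Selinger DP (subsets sized 1..n):
  {C}: scan cost=120, card=120
  {A}: scan cost=50, card=50
  {B}: scan cost=120, card=120
  {AC}: card=750; try (A,hash)→840, (C,merge)→1360, (A,merge)→1430, (C,hash)→1780, (C,nl)→6050, (A,nl)→6120; best=840 via (A,hash)
  {AB}: card=3000; try (A,hash)→840, (B,merge)→1360, (A,merge)→1430, (B,hash)→1780, (B,nl)→6050, (A,nl)→6120; best=840 via (A,hash)
  {ABC}: card=45000; try (B,hash)→3270, (C,hash)→5520, (B,merge)→10050, (C,merge)→40800, (B,nl)→90840, (C,nl)→360840; best=3270 via (B,hash)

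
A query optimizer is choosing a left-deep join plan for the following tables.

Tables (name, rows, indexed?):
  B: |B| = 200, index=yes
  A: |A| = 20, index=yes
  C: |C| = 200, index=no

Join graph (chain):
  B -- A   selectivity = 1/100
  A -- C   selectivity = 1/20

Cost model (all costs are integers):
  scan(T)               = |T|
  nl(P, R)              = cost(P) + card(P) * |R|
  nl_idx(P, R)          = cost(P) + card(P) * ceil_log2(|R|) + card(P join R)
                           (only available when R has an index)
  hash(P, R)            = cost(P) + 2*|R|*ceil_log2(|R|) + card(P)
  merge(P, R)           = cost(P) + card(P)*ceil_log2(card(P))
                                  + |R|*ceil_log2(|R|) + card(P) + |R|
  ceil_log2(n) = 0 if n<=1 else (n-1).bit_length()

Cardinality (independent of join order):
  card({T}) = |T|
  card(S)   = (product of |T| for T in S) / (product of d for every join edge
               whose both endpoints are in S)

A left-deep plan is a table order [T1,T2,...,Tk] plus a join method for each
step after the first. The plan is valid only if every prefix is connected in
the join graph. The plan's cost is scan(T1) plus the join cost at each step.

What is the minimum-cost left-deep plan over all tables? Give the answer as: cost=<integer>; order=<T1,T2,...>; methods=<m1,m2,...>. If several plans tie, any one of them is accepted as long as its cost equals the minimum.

cost=2300; order=A,B,C; methods=nl_idx,merge

Selinger DP (subsets sized 1..n):
  {B}: scan cost=200, card=200
  {A}: scan cost=20, card=20
  {C}: scan cost=200, card=200
  {AB}: card=40; try (B,nl_idx)→220, (A,hash)→600, (A,nl_idx)→1240, (B,merge)→1940, (A,merge)→2120, (B,hash)→3240 …(+2); best=220 via (B,nl_idx)
  {AC}: card=200; try (A,hash)→600, (A,nl_idx)→1400, (C,merge)→1940, (A,merge)→2120, (C,hash)→3240, (C,nl)→4020 …(+1); best=600 via (A,hash)
  {ABC}: card=400; try (C,merge)→2300, (B,nl_idx)→2600, (C,hash)→3460, (B,hash)→4000, (B,merge)→4200, (C,nl)→8220 …(+1); best=2300 via (C,merge)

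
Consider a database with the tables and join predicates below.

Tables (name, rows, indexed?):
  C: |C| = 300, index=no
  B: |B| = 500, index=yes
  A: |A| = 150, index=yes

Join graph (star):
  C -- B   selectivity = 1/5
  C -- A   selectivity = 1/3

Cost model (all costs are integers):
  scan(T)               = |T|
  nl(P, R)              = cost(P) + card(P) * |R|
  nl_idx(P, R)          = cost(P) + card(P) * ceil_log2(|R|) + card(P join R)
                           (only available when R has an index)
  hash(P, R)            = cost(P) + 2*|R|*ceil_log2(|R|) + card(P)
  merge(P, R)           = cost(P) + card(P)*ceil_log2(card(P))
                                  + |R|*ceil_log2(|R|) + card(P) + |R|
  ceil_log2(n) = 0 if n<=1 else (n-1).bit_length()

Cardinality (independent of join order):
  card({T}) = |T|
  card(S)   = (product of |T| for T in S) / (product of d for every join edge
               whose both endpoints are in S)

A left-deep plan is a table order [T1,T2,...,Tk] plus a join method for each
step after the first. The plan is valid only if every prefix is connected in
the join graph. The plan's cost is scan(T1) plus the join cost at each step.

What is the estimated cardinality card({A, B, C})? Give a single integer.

Tables in S: A(150), B(500), C(300)
Edges inside S: C-B(d=5), C-A(d=3)
numerator = 150 * 500 * 300 = 22500000
denominator = 5 * 3 = 15
card(S) = 22500000 / 15 = 1500000

1500000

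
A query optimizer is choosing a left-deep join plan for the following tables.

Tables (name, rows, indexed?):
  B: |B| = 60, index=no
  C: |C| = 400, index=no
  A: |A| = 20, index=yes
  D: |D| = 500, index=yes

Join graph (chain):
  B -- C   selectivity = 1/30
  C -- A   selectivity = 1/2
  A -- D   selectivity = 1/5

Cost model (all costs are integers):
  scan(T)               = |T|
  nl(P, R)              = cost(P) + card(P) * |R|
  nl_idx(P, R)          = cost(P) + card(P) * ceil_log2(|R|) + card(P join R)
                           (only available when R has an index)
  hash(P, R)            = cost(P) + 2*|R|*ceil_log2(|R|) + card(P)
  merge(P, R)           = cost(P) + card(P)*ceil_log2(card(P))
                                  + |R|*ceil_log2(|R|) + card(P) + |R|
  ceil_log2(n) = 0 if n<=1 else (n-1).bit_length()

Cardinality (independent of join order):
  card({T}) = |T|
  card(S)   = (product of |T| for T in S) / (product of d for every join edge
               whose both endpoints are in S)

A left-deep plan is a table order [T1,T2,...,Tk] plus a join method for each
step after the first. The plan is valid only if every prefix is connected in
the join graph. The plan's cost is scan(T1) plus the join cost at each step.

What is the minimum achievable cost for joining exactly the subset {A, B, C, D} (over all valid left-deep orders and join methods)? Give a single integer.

Selinger DP over subsets of {A,B,C,D}:
  {B}: scan cost=60, card=60
  {C}: scan cost=400, card=400
  {A}: scan cost=20, card=20
  {D}: scan cost=500, card=500
  {BC}: card=800; try (B,hash)→1520, (C,merge)→4480, (B,merge)→4820, (C,hash)→7320, (C,nl)→24060, (B,nl)→24400; best=1520 via (B,hash)
  {AC}: card=4000; try (A,hash)→1000, (C,merge)→4140, (A,merge)→4520, (A,nl_idx)→6400, (C,hash)→7240, (C,nl)→8020 …(+1); best=1000 via (A,hash)
  {AD}: card=2000; try (A,hash)→1200, (D,nl_idx)→2200, (A,nl_idx)→5000, (D,merge)→5140, (A,merge)→5620, (D,hash)→9040 …(+2); best=1200 via (A,hash)
  {ABC}: card=8000; try (A,hash)→2520, (B,hash)→5720, (A,merge)→10440, (A,nl_idx)→13520, (A,nl)→17520, (B,merge)→53420 …(+1); best=2520 via (A,hash)
  {ACD}: card=400000; try (C,hash)→10400, (D,hash)→14000, (C,merge)→29200, (D,merge)→58000, (D,nl_idx)→437000, (C,nl)→801200 …(+1); best=10400 via (C,hash)
  {ABCD}: card=800000; try (D,hash)→19520, (D,merge)→119520, (B,hash)→411120, (D,nl_idx)→874520, (D,nl)→4002520, (B,merge)→8010820 …(+1); best=19520 via (D,hash)

19520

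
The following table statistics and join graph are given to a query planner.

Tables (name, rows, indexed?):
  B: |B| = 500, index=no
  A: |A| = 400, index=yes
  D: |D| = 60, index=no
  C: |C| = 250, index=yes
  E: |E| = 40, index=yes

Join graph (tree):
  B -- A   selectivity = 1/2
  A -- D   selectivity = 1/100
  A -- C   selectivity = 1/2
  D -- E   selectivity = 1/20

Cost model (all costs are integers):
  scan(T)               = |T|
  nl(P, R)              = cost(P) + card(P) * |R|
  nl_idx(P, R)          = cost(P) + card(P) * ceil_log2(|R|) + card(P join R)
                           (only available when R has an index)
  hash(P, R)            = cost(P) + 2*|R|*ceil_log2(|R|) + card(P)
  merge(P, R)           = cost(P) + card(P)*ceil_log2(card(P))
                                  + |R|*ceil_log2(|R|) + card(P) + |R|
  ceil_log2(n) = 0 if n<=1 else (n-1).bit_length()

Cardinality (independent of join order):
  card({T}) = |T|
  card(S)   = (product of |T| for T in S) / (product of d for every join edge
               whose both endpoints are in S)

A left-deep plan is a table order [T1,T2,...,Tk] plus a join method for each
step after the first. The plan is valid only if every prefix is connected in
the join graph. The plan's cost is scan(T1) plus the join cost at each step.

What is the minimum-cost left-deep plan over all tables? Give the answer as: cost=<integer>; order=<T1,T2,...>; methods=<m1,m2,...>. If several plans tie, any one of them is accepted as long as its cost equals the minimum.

Selinger DP (subsets sized 1..n):
  {B}: scan cost=500, card=500
  {A}: scan cost=400, card=400
  {D}: scan cost=60, card=60
  {C}: scan cost=250, card=250
  {E}: scan cost=40, card=40
  {AB}: card=100000; try (A,hash)→8200, (B,merge)→9400, (A,merge)→9500, (B,hash)→9800, (A,nl_idx)→105000, (B,nl)→200400 …(+1); best=8200 via (A,hash)
  {AD}: card=240; try (A,nl_idx)→840, (D,hash)→1520, (A,merge)→4480, (D,merge)→4820, (A,hash)→7320, (A,nl)→24060 …(+1); best=840 via (A,nl_idx)
  {AC}: card=50000; try (C,hash)→4800, (A,merge)→6500, (C,merge)→6650, (A,hash)→7700, (A,nl_idx)→52500, (C,nl_idx)→53600 …(+2); best=4800 via (C,hash)
  {DE}: card=120; try (E,nl_idx)→540, (E,hash)→600, (D,merge)→740, (E,merge)→760, (D,hash)→800, (D,nl)→2440 …(+1); best=540 via (E,nl_idx)
  {ABD}: card=60000; try (B,merge)→8000, (B,hash)→10080, (D,hash)→108920, (B,nl)→120840, (D,merge)→1808620, (D,nl)→6008200; best=8000 via (B,merge)
  {ABC}: card=12500000; try (B,hash)→63800, (C,hash)→112200, (B,merge)→859800, (C,merge)→1810450, (C,nl_idx)→13308200, (B,nl)→25004800 …(+1); best=63800 via (B,hash)
  {ACD}: card=30000; try (C,hash)→5080, (C,merge)→5250, (C,nl_idx)→32760, (D,hash)→55520, (C,nl)→60840, (D,merge)→855220 …(+1); best=5080 via (C,hash)
  {ADE}: card=480; try (E,hash)→1560, (A,nl_idx)→2100, (E,nl_idx)→2760, (E,merge)→3280, (A,merge)→5500, (A,hash)→7860 …(+2); best=1560 via (E,hash)
  {ABCD}: card=7500000; try (B,hash)→44080, (C,hash)→72000, (B,merge)→490080, (C,merge)→1030250, (C,nl_idx)→7988000, (D,hash)→12564520 …(+4); best=44080 via (B,hash)
  {ABDE}: card=120000; try (B,hash)→11040, (B,merge)→11360, (E,hash)→68480, (B,nl)→241560, (E,nl_idx)→488000, (E,merge)→1028280 …(+1); best=11040 via (B,hash)
  {ACDE}: card=60000; try (C,hash)→6040, (C,merge)→8610, (E,hash)→35560, (C,nl_idx)→65400, (C,nl)→121560, (E,nl_idx)→245080 …(+2); best=6040 via (C,hash)
  {ABCDE}: card=15000000; try (B,hash)→75040, (C,hash)→135040, (B,merge)→1031040, (C,merge)→2173290, (E,hash)→7544560, (C,nl_idx)→15971040 …(+5); best=75040 via (B,hash)

cost=75040; order=D,A,E,C,B; methods=nl_idx,hash,hash,hash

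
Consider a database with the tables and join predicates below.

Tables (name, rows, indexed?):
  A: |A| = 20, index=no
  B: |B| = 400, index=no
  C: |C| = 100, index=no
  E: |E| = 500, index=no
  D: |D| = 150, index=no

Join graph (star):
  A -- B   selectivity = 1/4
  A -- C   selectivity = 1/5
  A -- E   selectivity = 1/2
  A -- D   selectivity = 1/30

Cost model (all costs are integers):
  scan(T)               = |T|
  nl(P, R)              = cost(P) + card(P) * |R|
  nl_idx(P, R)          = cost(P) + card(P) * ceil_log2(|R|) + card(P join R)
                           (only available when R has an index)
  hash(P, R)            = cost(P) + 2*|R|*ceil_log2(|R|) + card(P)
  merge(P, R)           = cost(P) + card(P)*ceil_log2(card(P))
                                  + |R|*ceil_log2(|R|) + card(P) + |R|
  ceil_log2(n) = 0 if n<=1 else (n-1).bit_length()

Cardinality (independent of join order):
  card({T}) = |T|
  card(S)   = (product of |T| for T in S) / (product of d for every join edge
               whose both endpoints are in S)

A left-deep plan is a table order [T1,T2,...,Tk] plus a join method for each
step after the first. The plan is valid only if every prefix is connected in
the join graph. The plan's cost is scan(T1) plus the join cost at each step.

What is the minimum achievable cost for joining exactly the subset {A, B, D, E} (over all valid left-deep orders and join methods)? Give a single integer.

24300

Selinger DP over subsets of {A,B,D,E}:
  {A}: scan cost=20, card=20
  {B}: scan cost=400, card=400
  {E}: scan cost=500, card=500
  {D}: scan cost=150, card=150
  {AB}: card=2000; try (A,hash)→1000, (B,merge)→4140, (A,merge)→4520, (B,hash)→7240, (B,nl)→8020, (A,nl)→8400; best=1000 via (A,hash)
  {AE}: card=5000; try (A,hash)→1200, (E,merge)→5140, (A,merge)→5620, (E,hash)→9040, (E,nl)→10020, (A,nl)→10500; best=1200 via (A,hash)
  {AD}: card=100; try (A,hash)→500, (D,merge)→1490, (A,merge)→1620, (D,hash)→2440, (D,nl)→3020, (A,nl)→3150; best=500 via (A,hash)
  {ABE}: card=500000; try (E,hash)→12000, (B,hash)→13400, (E,merge)→30000, (B,merge)→75200, (E,nl)→1001000, (B,nl)→2001200; best=12000 via (E,hash)
  {ABD}: card=10000; try (B,merge)→5300, (D,hash)→5400, (B,hash)→7800, (D,merge)→26350, (B,nl)→40500, (D,nl)→301000; best=5300 via (B,merge)
  {ADE}: card=25000; try (E,merge)→6300, (D,hash)→8600, (E,hash)→9600, (E,nl)→50500, (D,merge)→72550, (D,nl)→751200; best=6300 via (E,merge)
  {ABDE}: card=2500000; try (E,hash)→24300, (B,hash)→38500, (E,merge)→160300, (B,merge)→410300, (D,hash)→514400, (E,nl)→5005300 …(+3); best=24300 via (E,hash)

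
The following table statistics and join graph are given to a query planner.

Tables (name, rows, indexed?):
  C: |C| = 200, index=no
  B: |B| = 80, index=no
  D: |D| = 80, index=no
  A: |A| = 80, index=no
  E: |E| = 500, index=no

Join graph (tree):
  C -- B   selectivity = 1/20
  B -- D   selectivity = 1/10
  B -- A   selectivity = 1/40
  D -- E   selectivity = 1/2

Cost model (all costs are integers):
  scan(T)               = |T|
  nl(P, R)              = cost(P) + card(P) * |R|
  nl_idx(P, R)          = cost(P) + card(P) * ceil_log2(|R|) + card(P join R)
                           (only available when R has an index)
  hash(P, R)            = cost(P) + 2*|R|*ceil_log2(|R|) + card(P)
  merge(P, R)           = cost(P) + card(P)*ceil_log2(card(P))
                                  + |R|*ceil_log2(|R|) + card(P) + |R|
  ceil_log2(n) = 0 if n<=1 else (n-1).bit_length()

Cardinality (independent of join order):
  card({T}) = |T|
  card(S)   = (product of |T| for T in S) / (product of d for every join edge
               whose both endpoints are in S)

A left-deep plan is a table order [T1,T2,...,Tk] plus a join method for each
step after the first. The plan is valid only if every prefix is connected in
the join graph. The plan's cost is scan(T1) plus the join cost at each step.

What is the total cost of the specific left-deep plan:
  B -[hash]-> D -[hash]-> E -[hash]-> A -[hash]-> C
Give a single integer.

step 1: scan B: cost=80, card=80
step 2: join D via hash
    card(P join D) = 80*80/(10) = 640
    cost = 80 + 2*80*7 + 80 = 1280
step 3: join E via hash
    card(P join E) = 640*500/(2) = 160000
    cost = 1280 + 2*500*9 + 640 = 10920
step 4: join A via hash
    card(P join A) = 160000*80/(40) = 320000
    cost = 10920 + 2*80*7 + 160000 = 172040
step 5: join C via hash
    card(P join C) = 320000*200/(20) = 3200000
    cost = 172040 + 2*200*8 + 320000 = 495240

495240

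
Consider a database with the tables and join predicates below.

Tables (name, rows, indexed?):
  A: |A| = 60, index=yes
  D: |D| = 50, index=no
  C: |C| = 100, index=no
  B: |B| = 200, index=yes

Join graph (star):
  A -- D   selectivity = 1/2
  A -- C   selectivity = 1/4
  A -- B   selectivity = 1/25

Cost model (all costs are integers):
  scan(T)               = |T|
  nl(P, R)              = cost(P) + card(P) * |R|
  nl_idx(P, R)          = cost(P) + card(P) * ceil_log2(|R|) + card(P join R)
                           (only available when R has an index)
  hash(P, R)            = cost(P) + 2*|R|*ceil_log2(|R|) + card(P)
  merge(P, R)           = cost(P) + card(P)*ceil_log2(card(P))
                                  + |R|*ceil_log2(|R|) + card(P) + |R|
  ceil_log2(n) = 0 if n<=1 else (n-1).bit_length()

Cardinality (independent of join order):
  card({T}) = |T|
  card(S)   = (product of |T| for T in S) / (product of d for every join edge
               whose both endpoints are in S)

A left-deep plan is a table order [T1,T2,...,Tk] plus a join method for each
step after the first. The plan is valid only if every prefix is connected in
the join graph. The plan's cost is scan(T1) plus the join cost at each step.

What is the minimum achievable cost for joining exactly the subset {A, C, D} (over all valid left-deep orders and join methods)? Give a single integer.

3020

Selinger DP over subsets of {A,C,D}:
  {A}: scan cost=60, card=60
  {D}: scan cost=50, card=50
  {C}: scan cost=100, card=100
  {AD}: card=1500; try (D,hash)→720, (A,hash)→820, (A,merge)→820, (D,merge)→830, (A,nl_idx)→1850, (A,nl)→3050 …(+1); best=720 via (D,hash)
  {AC}: card=1500; try (A,hash)→920, (C,merge)→1280, (A,merge)→1320, (C,hash)→1520, (A,nl_idx)→2200, (C,nl)→6060 …(+1); best=920 via (A,hash)
  {ACD}: card=37500; try (D,hash)→3020, (C,hash)→3620, (D,merge)→19270, (C,merge)→19520, (D,nl)→75920, (C,nl)→150720; best=3020 via (D,hash)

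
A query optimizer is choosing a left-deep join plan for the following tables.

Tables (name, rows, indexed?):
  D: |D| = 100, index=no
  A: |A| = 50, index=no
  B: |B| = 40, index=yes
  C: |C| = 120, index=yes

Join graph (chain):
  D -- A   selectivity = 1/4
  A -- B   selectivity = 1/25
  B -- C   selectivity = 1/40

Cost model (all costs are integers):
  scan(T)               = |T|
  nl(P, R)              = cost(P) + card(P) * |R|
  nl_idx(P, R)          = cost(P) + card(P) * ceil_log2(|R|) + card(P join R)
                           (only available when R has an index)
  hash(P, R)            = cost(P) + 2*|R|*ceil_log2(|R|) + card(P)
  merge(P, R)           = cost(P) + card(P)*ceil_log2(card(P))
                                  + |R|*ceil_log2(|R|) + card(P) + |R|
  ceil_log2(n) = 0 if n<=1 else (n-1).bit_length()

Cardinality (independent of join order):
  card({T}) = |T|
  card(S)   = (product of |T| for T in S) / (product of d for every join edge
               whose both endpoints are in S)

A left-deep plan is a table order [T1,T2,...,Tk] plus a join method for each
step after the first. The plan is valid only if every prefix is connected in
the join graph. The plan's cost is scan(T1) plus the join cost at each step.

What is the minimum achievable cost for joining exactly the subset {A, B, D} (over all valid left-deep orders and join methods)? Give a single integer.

1870

Selinger DP over subsets of {A,B,D}:
  {D}: scan cost=100, card=100
  {A}: scan cost=50, card=50
  {B}: scan cost=40, card=40
  {AD}: card=1250; try (A,hash)→800, (D,merge)→1200, (A,merge)→1250, (D,hash)→1500, (D,nl)→5050, (A,nl)→5100; best=800 via (A,hash)
  {AB}: card=80; try (B,nl_idx)→430, (B,hash)→580, (A,merge)→670, (B,merge)→680, (A,hash)→680, (A,nl)→2040 …(+1); best=430 via (B,nl_idx)
  {ABD}: card=2000; try (D,merge)→1870, (D,hash)→1910, (B,hash)→2530, (D,nl)→8430, (B,nl_idx)→10300, (B,merge)→16080 …(+1); best=1870 via (D,merge)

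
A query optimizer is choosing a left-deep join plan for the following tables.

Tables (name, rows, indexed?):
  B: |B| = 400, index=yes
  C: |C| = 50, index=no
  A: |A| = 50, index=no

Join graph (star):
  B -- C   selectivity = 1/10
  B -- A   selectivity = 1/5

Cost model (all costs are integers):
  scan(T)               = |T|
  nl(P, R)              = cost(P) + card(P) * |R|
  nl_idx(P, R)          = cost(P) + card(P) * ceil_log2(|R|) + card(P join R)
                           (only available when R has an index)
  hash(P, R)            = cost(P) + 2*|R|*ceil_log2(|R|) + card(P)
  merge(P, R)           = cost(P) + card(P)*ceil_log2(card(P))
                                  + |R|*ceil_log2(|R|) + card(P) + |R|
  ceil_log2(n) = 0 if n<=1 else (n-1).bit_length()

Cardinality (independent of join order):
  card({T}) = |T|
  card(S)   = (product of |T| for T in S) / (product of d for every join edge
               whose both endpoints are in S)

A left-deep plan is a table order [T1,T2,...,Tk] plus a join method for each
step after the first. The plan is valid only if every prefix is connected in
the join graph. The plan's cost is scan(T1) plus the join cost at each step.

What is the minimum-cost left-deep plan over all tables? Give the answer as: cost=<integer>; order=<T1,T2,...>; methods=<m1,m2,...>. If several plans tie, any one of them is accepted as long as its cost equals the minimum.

cost=4000; order=B,C,A; methods=hash,hash

Selinger DP (subsets sized 1..n):
  {B}: scan cost=400, card=400
  {C}: scan cost=50, card=50
  {A}: scan cost=50, card=50
  {BC}: card=2000; try (C,hash)→1400, (B,nl_idx)→2500, (B,merge)→4400, (C,merge)→4750, (B,hash)→7300, (B,nl)→20050 …(+1); best=1400 via (C,hash)
  {AB}: card=4000; try (A,hash)→1400, (B,merge)→4400, (B,nl_idx)→4500, (A,merge)→4750, (B,hash)→7300, (B,nl)→20050 …(+1); best=1400 via (A,hash)
  {ABC}: card=20000; try (A,hash)→4000, (C,hash)→6000, (A,merge)→25750, (C,merge)→53750, (A,nl)→101400, (C,nl)→201400; best=4000 via (A,hash)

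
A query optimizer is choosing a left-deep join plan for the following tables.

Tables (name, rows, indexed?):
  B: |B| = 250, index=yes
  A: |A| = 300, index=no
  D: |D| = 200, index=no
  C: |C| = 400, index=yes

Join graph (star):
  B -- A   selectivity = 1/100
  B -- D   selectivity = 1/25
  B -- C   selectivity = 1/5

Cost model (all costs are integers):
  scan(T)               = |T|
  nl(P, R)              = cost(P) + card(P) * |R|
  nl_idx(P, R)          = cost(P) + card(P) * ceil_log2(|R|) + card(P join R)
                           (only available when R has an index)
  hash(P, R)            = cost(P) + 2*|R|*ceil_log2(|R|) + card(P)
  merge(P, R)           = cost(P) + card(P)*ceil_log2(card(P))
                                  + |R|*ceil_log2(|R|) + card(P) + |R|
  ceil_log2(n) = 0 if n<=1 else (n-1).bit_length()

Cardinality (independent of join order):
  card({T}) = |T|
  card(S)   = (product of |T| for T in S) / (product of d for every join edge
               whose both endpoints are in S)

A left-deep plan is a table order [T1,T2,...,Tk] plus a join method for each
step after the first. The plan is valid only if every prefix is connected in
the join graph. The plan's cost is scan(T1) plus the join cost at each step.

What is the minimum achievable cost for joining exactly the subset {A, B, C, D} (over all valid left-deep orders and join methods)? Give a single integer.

Selinger DP over subsets of {A,B,C,D}:
  {B}: scan cost=250, card=250
  {A}: scan cost=300, card=300
  {D}: scan cost=200, card=200
  {C}: scan cost=400, card=400
  {AB}: card=750; try (B,nl_idx)→3450, (B,hash)→4600, (A,merge)→5500, (B,merge)→5550, (A,hash)→5900, (A,nl)→75250 …(+1); best=3450 via (B,nl_idx)
  {BD}: card=2000; try (D,hash)→3700, (B,nl_idx)→3800, (B,merge)→4250, (D,merge)→4300, (B,hash)→4400, (B,nl)→50200 …(+1); best=3700 via (D,hash)
  {BC}: card=20000; try (B,hash)→4800, (C,merge)→6500, (B,merge)→6650, (C,hash)→7700, (C,nl_idx)→22500, (B,nl_idx)→23600 …(+2); best=4800 via (B,hash)
  {ABD}: card=6000; try (D,hash)→7400, (A,hash)→11100, (D,merge)→13500, (A,merge)→30700, (D,nl)→153450, (A,nl)→603700; best=7400 via (D,hash)
  {ABC}: card=60000; try (C,hash)→11400, (C,merge)→15700, (A,hash)→30200, (C,nl_idx)→70200, (C,nl)→303450, (A,merge)→327800 …(+1); best=11400 via (C,hash)
  {BCD}: card=160000; try (C,hash)→12900, (D,hash)→28000, (C,merge)→31700, (C,nl_idx)→181700, (D,merge)→326600, (C,nl)→803700 …(+1); best=12900 via (C,hash)
  {ABCD}: card=480000; try (C,hash)→20600, (D,hash)→74600, (C,merge)→95400, (A,hash)→178300, (C,nl_idx)→541400, (D,merge)→1033200 …(+4); best=20600 via (C,hash)

20600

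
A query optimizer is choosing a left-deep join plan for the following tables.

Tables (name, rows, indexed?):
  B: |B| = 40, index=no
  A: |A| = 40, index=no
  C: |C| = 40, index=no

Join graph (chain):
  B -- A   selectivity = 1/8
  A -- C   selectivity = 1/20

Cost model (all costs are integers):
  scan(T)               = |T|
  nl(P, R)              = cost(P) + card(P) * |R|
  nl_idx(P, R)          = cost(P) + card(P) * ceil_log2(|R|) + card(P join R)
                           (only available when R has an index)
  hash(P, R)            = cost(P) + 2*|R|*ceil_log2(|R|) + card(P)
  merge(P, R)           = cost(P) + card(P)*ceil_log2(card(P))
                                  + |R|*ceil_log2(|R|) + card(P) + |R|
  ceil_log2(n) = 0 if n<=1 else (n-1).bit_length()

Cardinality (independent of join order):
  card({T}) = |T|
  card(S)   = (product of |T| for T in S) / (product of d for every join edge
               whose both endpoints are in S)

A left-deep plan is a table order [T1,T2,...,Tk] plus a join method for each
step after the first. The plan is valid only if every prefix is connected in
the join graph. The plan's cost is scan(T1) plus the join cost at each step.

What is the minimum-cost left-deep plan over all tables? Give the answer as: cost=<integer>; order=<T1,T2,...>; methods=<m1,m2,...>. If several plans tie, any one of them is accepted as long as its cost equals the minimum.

Selinger DP (subsets sized 1..n):
  {B}: scan cost=40, card=40
  {A}: scan cost=40, card=40
  {C}: scan cost=40, card=40
  {AB}: card=200; try (B,hash)→560, (A,hash)→560, (B,merge)→600, (A,merge)→600, (B,nl)→1640, (A,nl)→1640; best=560 via (B,hash)
  {AC}: card=80; try (C,hash)→560, (A,hash)→560, (C,merge)→600, (A,merge)→600, (C,nl)→1640, (A,nl)→1640; best=560 via (C,hash)
  {ABC}: card=400; try (B,hash)→1120, (C,hash)→1240, (B,merge)→1480, (C,merge)→2640, (B,nl)→3760, (C,nl)→8560; best=1120 via (B,hash)

cost=1120; order=A,C,B; methods=hash,hash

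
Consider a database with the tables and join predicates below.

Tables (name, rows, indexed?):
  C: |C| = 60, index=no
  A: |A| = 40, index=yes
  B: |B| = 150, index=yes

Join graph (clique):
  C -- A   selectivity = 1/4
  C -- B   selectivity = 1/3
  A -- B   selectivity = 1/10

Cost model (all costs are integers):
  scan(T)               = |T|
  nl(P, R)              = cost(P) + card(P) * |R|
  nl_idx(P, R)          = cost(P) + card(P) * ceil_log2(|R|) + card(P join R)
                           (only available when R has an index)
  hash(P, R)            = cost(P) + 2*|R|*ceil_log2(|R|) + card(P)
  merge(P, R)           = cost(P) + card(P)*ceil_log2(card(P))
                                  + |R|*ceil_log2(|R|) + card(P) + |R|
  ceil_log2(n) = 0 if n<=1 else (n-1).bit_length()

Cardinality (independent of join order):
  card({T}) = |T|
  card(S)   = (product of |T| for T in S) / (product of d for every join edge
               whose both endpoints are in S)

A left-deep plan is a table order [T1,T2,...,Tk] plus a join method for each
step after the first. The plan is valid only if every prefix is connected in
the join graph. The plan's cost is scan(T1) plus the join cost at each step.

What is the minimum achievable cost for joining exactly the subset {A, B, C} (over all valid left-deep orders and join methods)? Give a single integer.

Selinger DP over subsets of {A,B,C}:
  {C}: scan cost=60, card=60
  {A}: scan cost=40, card=40
  {B}: scan cost=150, card=150
  {AC}: card=600; try (A,hash)→600, (C,merge)→740, (A,merge)→760, (C,hash)→800, (A,nl_idx)→1020, (C,nl)→2440 …(+1); best=600 via (A,hash)
  {BC}: card=3000; try (C,hash)→1020, (B,merge)→1830, (C,merge)→1920, (B,hash)→2520, (B,nl_idx)→3540, (B,nl)→9060 …(+1); best=1020 via (C,hash)
  {AB}: card=600; try (A,hash)→780, (B,nl_idx)→960, (A,nl_idx)→1650, (B,merge)→1670, (A,merge)→1780, (B,hash)→2480 …(+2); best=780 via (A,hash)
  {ABC}: card=3000; try (C,hash)→2100, (B,hash)→3600, (A,hash)→4500, (C,merge)→7800, (B,nl_idx)→8400, (B,merge)→8550 …(+5); best=2100 via (C,hash)

2100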